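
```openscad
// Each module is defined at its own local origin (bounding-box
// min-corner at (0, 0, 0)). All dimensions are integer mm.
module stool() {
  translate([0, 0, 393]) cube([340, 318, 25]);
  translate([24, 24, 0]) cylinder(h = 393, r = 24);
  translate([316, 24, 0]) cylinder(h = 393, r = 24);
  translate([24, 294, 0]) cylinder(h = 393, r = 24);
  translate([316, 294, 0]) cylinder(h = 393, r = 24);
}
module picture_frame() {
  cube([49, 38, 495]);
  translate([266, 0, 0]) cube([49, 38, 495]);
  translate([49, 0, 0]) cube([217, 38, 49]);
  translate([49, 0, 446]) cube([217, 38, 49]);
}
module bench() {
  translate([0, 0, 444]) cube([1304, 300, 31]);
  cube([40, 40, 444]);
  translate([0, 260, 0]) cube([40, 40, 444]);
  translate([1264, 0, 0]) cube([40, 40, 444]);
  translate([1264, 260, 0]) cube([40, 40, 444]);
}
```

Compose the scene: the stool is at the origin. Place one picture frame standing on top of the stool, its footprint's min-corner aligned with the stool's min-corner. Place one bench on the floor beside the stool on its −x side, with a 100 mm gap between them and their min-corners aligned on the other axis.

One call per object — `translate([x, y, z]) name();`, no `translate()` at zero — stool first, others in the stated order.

stool();
translate([0, 0, 418]) picture_frame();
translate([-1404, 0, 0]) bench();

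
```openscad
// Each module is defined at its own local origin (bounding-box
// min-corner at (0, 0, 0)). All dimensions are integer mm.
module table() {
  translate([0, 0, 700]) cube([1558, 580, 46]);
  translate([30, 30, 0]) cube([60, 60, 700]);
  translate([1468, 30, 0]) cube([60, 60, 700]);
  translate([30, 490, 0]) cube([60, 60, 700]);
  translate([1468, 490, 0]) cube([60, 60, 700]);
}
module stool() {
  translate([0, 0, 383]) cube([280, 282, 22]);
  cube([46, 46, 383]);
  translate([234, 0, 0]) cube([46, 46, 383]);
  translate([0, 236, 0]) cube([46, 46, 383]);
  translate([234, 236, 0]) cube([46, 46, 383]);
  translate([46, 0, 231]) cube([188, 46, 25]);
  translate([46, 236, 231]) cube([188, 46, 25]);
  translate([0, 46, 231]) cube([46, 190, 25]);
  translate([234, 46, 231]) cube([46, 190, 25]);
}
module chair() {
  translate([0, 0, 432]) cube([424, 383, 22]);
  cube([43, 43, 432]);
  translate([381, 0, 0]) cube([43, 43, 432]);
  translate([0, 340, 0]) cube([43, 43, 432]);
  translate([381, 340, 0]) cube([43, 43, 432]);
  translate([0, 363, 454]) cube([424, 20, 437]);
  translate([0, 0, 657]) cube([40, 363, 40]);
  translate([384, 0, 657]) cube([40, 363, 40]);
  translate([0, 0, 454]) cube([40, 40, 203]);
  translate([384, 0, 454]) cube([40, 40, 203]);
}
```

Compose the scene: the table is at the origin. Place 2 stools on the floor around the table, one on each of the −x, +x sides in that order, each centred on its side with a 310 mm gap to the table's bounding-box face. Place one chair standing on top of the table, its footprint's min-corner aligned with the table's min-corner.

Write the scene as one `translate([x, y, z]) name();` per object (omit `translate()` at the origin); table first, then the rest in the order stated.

table();
translate([-590, 149, 0]) stool();
translate([1868, 149, 0]) stool();
translate([0, 0, 746]) chair();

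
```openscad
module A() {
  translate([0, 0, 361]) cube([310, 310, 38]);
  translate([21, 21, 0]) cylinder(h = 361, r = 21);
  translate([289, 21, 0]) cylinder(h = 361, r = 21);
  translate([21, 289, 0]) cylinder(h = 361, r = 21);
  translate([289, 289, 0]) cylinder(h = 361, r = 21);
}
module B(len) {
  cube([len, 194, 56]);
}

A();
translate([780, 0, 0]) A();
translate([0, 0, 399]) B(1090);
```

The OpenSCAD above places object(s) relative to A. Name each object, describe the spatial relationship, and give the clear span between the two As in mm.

A is a stool. B is a beam. A beam spans the tops of two stools. The clear span between the two stools is 470 mm.

Second stool starts at x = 780; first ends at x = 310; clear span = 780 − 310 = 470 mm.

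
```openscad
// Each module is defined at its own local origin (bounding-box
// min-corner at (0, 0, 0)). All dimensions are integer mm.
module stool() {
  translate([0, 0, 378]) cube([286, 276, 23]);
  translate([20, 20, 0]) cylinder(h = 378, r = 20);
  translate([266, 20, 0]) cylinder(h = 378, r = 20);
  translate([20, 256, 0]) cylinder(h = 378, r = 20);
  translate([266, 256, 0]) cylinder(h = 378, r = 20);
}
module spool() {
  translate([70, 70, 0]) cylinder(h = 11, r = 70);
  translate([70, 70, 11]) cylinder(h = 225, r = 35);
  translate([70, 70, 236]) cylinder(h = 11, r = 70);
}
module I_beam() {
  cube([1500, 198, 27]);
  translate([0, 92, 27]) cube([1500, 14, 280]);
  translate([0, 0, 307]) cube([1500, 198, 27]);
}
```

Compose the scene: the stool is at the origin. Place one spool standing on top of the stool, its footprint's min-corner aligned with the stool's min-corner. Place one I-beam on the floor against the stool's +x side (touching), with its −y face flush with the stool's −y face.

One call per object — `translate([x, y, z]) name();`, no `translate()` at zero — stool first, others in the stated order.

stool();
translate([0, 0, 401]) spool();
translate([286, 0, 0]) I_beam();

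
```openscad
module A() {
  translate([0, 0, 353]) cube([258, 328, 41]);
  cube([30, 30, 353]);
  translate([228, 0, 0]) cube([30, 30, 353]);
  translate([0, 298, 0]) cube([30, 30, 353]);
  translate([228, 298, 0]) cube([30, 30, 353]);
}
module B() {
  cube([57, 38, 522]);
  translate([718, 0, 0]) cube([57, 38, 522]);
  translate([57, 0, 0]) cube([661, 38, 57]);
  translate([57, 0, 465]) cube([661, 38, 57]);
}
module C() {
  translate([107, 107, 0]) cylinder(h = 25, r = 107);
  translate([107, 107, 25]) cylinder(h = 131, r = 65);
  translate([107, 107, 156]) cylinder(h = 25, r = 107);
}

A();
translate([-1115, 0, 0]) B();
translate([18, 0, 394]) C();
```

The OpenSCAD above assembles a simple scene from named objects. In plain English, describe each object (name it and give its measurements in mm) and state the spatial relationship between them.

A is a four-legged stool. The seat is a 258×328×41 mm slab whose top surface is at z = 394 mm; four square legs, each 30×30 mm in cross-section, run from the floor (z = 0) to the underside of the seat, each flush with a corner of the seat.

B is a picture frame with a 661×408 mm rectangular opening (x by z) and a uniform 57 mm border on every side. Frame depth is 38 mm along y. It is built from two vertical stiles running the full outside height and two horizontal rails spanning the gap between the stiles.

C is a spool: two coaxial disc flanges of radius 107 mm and thickness 25 mm, joined by a core cylinder of radius 65 mm and height 131 mm. The lower flange rests on z = 0 and the three cylinders share a vertical axis.

The picture frame is on the floor beside the stool on its −x side. The spool is on top of the stool.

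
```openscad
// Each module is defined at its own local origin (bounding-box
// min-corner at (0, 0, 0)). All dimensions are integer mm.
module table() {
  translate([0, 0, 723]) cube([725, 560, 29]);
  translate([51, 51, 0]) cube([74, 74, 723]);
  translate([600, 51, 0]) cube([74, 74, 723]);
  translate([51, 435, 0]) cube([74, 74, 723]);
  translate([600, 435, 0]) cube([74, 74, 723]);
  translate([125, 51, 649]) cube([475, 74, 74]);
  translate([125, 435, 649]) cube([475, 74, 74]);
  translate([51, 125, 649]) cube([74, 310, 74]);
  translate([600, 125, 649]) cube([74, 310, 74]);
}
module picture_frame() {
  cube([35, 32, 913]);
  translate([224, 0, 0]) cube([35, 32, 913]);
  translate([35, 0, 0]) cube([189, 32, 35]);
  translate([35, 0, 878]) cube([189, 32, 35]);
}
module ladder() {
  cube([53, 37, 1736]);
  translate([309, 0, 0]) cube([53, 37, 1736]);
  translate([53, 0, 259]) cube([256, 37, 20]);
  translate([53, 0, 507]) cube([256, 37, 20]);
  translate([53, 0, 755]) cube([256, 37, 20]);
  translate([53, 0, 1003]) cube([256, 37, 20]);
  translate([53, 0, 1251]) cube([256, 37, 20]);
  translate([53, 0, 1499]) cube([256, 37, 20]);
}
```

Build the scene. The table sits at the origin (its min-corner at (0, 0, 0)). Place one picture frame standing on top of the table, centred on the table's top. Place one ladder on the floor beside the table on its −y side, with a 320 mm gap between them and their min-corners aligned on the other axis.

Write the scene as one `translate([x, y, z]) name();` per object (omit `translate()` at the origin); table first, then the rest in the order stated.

table();
translate([233, 264, 752]) picture_frame();
translate([0, -357, 0]) ladder();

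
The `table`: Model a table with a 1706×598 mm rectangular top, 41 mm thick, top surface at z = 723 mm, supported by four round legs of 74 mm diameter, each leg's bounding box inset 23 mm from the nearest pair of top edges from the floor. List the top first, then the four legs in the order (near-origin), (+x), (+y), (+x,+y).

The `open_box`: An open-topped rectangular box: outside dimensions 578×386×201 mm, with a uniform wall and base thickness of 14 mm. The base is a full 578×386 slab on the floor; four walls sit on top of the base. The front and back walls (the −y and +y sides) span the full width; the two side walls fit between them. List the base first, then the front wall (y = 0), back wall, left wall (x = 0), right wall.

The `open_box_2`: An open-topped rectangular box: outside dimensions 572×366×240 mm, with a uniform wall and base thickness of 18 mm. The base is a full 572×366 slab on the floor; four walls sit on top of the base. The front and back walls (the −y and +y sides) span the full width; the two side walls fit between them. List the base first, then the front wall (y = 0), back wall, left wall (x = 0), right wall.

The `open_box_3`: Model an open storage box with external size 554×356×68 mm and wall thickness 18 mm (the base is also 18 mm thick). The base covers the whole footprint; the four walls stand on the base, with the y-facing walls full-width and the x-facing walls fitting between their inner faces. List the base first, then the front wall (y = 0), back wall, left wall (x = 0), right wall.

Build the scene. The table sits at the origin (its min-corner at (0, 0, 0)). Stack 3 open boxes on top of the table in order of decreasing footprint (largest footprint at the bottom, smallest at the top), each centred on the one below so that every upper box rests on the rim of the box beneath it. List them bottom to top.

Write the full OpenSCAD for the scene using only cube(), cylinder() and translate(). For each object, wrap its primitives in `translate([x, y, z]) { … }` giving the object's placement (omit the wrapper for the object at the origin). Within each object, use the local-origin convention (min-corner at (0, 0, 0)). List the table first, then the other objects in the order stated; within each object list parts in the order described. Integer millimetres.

translate([0, 0, 682]) cube([1706, 598, 41]);
translate([60, 60, 0]) cylinder(h = 682, r = 37);
translate([1646, 60, 0]) cylinder(h = 682, r = 37);
translate([60, 538, 0]) cylinder(h = 682, r = 37);
translate([1646, 538, 0]) cylinder(h = 682, r = 37);
translate([564, 106, 723]) {
  cube([578, 386, 14]);
  translate([0, 0, 14]) cube([578, 14, 187]);
  translate([0, 372, 14]) cube([578, 14, 187]);
  translate([0, 14, 14]) cube([14, 358, 187]);
  translate([564, 14, 14]) cube([14, 358, 187]);
}
translate([567, 116, 924]) {
  cube([572, 366, 18]);
  translate([0, 0, 18]) cube([572, 18, 222]);
  translate([0, 348, 18]) cube([572, 18, 222]);
  translate([0, 18, 18]) cube([18, 330, 222]);
  translate([554, 18, 18]) cube([18, 330, 222]);
}
translate([576, 121, 1164]) {
  cube([554, 356, 18]);
  translate([0, 0, 18]) cube([554, 18, 50]);
  translate([0, 338, 18]) cube([554, 18, 50]);
  translate([0, 18, 18]) cube([18, 320, 50]);
  translate([536, 18, 18]) cube([18, 320, 50]);
}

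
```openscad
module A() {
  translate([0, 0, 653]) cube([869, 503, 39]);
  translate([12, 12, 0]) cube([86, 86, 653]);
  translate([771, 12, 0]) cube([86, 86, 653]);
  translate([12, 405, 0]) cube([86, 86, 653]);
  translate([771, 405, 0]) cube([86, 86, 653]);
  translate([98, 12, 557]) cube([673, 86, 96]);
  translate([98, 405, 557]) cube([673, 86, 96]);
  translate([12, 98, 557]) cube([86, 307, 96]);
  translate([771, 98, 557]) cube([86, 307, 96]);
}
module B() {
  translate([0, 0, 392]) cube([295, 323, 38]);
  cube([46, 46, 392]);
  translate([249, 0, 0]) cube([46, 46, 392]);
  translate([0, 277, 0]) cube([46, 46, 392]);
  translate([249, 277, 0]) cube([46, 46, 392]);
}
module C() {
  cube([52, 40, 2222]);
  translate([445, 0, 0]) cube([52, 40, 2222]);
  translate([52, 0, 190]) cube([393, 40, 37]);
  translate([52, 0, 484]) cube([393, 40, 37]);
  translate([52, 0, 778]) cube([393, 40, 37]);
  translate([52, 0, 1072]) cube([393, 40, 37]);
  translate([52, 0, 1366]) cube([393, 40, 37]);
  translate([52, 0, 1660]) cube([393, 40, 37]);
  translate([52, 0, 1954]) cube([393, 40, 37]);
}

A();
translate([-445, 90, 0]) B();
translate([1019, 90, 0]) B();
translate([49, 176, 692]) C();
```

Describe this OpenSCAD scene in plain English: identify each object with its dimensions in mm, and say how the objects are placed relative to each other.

A is a table: top 869 mm (x) × 503 mm (y), 39 mm thick, upper face at z = 692 mm, on four 86×86 mm square legs, each inset 12 mm from the nearest pair of top edges, running from z = 0 to the bottom of the top. Four apron rails, 86 mm thick and 96 mm tall, run between adjacent legs with their top edges flush with the underside of the top and their outer faces flush with the legs' outer faces.

B is a four-legged stool. The seat is 295×323 mm, 38 mm thick, top at z = 430 mm. It stands on four square legs, each 46×46 mm in cross-section, from z = 0 to the seat underside, each flush with a corner of the seat.

C is a wooden ladder with two side rails of 52×40 mm section and 2222 mm height, set 497 mm apart overall. Between them run 7 rectangular rungs (40 mm deep, 37 mm thick), front faces flush with the rails' −y face. The bottom of the first rung is 190 mm above the floor and each subsequent rung is 294 mm higher than the one below.

Two stools sit around the table at the −x, +x sides. The ladder is on top of the table.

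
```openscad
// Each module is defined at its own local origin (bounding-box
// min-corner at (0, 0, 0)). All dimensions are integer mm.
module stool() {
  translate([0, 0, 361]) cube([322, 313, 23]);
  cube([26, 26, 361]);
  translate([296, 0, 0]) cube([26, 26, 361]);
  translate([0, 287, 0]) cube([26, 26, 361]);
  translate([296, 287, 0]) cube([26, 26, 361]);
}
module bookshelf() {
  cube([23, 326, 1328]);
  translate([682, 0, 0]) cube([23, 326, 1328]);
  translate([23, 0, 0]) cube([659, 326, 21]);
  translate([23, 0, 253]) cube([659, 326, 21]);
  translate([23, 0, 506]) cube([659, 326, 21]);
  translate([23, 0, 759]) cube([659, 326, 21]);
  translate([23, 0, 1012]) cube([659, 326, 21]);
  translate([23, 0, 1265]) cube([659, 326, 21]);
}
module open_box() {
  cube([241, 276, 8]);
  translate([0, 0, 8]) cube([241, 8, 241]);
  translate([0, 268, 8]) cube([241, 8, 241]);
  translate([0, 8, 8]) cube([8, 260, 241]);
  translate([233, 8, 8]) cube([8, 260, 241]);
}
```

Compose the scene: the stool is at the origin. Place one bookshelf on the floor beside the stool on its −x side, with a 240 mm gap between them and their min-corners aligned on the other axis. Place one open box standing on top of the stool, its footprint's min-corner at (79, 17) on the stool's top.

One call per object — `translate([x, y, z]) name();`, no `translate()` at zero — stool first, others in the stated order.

stool();
translate([-945, 0, 0]) bookshelf();
translate([79, 17, 384]) open_box();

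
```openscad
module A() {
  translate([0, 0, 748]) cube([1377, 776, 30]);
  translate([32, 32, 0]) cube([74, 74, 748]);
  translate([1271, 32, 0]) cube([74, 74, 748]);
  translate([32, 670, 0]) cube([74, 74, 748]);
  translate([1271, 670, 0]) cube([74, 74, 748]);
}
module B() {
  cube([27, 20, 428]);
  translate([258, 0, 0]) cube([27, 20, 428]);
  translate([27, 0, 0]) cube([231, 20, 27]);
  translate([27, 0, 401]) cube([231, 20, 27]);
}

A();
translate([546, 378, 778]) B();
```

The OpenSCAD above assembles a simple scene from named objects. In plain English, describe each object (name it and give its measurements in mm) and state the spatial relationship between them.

A is a table: top 1377 mm (x) × 776 mm (y), 30 mm thick, upper face at z = 778 mm, on four 74×74 mm square legs, each inset 32 mm from the nearest pair of top edges, running from z = 0 to the bottom of the top.

B is a picture frame with a 231×374 mm rectangular opening (x by z) and a uniform 27 mm border on every side. Frame depth is 20 mm along y. It is built from two vertical stiles running the full outside height and two horizontal rails spanning the gap between the stiles.

The picture frame is on top of the table, centred.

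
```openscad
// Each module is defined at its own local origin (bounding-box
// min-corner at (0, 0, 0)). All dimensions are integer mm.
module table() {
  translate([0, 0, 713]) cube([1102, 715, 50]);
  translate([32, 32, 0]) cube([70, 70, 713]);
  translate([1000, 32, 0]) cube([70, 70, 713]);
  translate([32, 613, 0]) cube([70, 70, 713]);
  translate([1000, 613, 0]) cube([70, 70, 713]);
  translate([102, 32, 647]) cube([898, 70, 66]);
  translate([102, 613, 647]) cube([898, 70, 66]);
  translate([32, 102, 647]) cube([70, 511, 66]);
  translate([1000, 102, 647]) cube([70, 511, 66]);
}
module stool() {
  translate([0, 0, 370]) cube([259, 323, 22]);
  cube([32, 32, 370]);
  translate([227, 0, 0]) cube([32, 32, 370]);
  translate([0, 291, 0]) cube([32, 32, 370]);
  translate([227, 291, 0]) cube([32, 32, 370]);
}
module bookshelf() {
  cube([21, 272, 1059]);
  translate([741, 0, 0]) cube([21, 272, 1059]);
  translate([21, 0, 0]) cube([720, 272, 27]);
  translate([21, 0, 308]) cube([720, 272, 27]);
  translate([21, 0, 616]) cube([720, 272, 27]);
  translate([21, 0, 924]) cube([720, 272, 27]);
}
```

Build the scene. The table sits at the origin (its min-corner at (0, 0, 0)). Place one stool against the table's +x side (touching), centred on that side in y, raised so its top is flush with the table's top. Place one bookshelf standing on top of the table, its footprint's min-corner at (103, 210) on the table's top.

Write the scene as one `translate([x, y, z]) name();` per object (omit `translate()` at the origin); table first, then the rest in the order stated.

table();
translate([1102, 196, 371]) stool();
translate([103, 210, 763]) bookshelf();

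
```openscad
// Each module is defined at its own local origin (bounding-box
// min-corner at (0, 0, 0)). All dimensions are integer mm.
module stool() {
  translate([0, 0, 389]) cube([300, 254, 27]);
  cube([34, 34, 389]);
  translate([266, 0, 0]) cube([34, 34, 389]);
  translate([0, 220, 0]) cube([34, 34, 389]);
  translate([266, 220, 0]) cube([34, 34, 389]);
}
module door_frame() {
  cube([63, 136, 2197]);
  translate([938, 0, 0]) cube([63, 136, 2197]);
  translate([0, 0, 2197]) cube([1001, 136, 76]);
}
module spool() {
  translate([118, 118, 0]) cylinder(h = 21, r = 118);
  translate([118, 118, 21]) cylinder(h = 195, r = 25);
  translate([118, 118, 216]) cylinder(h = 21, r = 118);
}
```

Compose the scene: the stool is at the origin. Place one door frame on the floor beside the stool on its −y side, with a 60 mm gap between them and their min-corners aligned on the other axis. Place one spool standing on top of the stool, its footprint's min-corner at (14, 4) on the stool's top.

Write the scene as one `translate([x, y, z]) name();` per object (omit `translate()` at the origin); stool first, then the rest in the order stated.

stool();
translate([0, -196, 0]) door_frame();
translate([14, 4, 416]) spool();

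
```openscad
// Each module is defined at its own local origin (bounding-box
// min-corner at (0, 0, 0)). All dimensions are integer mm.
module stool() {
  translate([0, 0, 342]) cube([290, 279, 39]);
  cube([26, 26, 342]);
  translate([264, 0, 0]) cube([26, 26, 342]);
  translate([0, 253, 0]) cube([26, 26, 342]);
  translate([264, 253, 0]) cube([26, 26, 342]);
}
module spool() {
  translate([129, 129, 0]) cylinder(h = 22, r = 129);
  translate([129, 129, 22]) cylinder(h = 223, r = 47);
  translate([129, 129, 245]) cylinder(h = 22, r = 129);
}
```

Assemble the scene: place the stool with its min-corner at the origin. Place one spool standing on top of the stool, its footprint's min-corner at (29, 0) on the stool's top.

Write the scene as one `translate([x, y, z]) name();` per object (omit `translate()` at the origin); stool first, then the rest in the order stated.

stool();
translate([29, 0, 381]) spool();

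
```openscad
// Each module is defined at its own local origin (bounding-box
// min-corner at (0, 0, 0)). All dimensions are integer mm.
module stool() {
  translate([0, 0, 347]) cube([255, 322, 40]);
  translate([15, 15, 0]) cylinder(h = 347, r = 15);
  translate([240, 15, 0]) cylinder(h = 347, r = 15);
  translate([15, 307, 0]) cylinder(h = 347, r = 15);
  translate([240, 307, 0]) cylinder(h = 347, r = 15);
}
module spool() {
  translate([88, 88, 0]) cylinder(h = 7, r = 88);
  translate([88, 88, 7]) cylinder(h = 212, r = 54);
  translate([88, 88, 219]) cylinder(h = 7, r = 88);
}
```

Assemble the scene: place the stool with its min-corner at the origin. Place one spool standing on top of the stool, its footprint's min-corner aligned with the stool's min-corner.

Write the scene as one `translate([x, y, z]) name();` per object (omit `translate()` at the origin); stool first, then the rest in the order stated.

stool();
translate([0, 0, 387]) spool();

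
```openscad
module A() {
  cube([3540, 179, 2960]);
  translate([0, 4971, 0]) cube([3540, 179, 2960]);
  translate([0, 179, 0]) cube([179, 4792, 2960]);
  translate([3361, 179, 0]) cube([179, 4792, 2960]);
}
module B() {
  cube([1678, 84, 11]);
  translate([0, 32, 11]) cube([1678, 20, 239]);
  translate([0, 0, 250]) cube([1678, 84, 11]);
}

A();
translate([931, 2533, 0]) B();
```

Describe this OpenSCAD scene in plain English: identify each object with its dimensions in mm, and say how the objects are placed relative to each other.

A is the wall frame of a small rectangular building: four walls, each 2960 mm tall and 179 mm thick, enclosing a footprint 3540 mm (x) by 5150 mm (y) outside-to-outside, with no floor or roof. The front and back walls (the −y and +y sides) span the full width; the two side walls fit between them.

B is an I-beam lying along x, 1678 mm long. Overall section height 261 mm. Two flanges 84 mm wide (y) and 11 mm thick, one on the floor and one at the top; a web 20 mm thick runs between them, centred on the flange width.

The I-beam sits inside the house frame, centred.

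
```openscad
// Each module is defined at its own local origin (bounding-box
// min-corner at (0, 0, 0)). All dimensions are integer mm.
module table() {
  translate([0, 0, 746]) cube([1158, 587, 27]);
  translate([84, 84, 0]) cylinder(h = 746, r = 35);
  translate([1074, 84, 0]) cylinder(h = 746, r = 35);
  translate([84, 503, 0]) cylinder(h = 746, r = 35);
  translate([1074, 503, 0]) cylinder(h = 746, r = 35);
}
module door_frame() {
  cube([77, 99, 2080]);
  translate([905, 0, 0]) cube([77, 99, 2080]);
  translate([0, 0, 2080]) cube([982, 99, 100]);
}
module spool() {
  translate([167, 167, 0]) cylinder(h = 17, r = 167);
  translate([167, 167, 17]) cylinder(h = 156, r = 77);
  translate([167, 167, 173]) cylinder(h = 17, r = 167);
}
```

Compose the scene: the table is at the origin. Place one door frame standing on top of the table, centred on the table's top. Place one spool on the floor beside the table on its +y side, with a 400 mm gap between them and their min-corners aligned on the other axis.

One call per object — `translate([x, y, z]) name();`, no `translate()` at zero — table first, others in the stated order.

table();
translate([88, 244, 773]) door_frame();
translate([0, 987, 0]) spool();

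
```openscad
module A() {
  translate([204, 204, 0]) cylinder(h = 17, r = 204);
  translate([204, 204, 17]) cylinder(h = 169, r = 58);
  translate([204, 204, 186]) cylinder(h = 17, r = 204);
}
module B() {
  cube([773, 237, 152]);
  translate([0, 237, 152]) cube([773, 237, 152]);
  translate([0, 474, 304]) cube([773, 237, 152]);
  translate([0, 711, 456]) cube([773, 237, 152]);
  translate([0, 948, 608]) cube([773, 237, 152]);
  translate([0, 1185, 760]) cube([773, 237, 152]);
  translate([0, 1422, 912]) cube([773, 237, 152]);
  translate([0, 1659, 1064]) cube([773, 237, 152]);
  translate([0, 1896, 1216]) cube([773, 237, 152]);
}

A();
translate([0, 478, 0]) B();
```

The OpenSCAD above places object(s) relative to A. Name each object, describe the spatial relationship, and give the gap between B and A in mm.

A is a spool. B is a staircase. The staircase is on the floor beside the spool on its +y side. The gap between the staircase and the spool is 70 mm.

The staircase's nearest face is 70 mm from the spool's +y face.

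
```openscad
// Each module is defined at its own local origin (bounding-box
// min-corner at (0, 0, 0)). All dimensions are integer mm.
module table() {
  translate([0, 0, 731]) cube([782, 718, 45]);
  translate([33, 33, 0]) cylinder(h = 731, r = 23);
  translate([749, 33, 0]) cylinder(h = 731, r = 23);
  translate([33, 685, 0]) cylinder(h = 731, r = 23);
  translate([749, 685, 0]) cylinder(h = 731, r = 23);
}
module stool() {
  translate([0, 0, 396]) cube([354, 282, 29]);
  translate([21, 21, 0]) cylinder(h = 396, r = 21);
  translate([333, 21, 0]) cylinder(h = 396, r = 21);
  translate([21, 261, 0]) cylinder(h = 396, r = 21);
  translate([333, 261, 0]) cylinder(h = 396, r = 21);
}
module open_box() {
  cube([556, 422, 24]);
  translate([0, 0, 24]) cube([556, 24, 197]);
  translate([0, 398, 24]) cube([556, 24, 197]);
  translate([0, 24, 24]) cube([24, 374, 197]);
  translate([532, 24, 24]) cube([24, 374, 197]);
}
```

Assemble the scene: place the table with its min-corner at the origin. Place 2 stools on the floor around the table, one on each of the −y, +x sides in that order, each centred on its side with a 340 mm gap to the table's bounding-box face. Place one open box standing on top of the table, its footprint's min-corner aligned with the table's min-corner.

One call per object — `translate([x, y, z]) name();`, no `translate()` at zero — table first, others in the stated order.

table();
translate([214, -622, 0]) stool();
translate([1122, 218, 0]) stool();
translate([0, 0, 776]) open_box();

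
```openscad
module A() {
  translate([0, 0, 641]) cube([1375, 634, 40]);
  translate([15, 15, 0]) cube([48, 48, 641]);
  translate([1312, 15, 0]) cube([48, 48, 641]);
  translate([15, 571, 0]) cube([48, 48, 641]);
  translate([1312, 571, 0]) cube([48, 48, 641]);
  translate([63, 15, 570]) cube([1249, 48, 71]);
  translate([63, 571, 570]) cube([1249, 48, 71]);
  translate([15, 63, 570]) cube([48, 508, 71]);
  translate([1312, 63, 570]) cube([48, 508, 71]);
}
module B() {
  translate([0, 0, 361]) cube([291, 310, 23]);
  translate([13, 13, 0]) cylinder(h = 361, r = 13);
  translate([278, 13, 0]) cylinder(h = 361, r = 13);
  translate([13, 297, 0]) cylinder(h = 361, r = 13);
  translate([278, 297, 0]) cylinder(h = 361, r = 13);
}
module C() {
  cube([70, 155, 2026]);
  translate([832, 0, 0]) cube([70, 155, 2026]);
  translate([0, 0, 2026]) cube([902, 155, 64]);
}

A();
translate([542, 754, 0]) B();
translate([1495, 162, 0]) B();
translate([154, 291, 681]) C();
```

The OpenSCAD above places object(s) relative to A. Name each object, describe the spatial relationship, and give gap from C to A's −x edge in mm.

A is a table. B is a stool. C is a door frame. Two stools sit around the table at the +y, +x sides. The door frame is on top of the table. The gap from the door frame to the table's −x edge is 154 mm.

The door frame's min-x is at 154; the table's min-x is 0; gap = 154 mm.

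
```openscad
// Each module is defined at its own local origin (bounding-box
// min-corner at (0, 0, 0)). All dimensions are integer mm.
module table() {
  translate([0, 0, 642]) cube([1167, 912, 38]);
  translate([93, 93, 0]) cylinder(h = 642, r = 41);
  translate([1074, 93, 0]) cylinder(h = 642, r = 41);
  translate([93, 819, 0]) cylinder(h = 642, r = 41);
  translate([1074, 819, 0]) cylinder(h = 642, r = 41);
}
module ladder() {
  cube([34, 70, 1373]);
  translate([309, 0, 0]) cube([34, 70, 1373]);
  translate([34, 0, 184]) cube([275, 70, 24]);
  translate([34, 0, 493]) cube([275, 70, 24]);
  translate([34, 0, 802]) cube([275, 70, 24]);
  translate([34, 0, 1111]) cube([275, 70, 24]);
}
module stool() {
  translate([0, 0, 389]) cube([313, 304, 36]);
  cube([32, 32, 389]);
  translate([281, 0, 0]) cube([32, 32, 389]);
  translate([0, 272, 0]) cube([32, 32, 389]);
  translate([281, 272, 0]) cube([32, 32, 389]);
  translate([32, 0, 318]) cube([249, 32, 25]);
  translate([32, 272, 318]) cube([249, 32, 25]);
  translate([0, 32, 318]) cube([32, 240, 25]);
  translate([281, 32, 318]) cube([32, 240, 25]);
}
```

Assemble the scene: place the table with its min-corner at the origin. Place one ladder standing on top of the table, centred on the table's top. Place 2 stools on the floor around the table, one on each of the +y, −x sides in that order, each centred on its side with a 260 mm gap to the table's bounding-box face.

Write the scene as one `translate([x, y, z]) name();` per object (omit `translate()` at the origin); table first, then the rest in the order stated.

table();
translate([412, 421, 680]) ladder();
translate([427, 1172, 0]) stool();
translate([-573, 304, 0]) stool();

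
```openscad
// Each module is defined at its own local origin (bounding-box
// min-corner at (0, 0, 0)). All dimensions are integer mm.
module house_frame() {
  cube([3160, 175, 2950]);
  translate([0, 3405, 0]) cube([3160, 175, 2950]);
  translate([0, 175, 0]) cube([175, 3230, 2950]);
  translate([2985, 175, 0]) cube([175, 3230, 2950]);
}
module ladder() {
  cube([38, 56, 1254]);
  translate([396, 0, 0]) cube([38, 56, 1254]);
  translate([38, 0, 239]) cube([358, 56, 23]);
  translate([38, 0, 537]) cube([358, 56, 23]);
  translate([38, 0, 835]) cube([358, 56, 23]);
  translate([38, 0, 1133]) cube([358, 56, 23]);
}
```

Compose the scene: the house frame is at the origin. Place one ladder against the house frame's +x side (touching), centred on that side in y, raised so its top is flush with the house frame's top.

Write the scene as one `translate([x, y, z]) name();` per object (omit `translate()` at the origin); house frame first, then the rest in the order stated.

house_frame();
translate([3160, 1762, 1696]) ladder();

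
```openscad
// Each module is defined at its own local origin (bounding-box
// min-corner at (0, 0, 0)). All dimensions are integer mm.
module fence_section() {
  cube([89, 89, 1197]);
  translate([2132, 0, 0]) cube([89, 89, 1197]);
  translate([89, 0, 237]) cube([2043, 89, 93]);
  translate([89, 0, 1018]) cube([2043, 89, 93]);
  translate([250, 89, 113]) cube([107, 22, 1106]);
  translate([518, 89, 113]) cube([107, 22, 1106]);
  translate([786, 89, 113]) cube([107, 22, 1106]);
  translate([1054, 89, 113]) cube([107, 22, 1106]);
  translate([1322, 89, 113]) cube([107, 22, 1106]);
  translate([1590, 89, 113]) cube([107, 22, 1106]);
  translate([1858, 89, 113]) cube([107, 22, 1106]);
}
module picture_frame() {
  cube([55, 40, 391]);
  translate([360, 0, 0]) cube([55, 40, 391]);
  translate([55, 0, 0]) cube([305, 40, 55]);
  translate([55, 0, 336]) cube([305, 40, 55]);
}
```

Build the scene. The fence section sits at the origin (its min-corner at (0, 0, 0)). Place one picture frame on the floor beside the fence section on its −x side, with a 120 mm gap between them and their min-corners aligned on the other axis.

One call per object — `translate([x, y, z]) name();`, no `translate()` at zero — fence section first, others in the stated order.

fence_section();
translate([-535, 0, 0]) picture_frame();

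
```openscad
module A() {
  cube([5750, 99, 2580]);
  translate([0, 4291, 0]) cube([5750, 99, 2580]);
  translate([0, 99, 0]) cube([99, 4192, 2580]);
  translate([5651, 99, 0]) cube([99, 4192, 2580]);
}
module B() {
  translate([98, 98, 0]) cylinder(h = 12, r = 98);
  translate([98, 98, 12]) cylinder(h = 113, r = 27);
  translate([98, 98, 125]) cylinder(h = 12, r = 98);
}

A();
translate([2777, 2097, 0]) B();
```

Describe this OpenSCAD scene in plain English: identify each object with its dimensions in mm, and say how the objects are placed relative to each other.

A is a box-shaped house frame (walls only): outside footprint 5750×4390 mm, wall height 2580 mm, wall thickness 99 mm. The two y-facing walls run the full x-width; the two x-facing walls fit between the inner faces of the y-facing walls.

B is a spool: two coaxial disc flanges of radius 98 mm and thickness 12 mm, joined by a core cylinder of radius 27 mm and height 113 mm. The lower flange rests on z = 0 and the three cylinders share a vertical axis.

The spool sits inside the house frame, centred.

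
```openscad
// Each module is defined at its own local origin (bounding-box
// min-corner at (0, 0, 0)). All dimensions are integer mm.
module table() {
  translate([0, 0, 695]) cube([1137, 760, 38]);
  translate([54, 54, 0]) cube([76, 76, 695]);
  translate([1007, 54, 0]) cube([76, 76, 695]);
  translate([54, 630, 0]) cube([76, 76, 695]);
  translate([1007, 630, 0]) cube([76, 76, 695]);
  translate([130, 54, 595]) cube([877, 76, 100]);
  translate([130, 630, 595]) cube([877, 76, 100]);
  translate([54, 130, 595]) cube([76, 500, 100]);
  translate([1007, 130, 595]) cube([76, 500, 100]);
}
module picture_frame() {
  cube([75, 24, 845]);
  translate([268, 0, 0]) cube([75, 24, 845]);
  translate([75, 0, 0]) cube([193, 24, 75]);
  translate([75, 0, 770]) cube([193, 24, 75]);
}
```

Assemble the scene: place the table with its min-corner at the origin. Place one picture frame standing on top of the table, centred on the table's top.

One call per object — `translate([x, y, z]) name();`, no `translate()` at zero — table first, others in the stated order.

table();
translate([397, 368, 733]) picture_frame();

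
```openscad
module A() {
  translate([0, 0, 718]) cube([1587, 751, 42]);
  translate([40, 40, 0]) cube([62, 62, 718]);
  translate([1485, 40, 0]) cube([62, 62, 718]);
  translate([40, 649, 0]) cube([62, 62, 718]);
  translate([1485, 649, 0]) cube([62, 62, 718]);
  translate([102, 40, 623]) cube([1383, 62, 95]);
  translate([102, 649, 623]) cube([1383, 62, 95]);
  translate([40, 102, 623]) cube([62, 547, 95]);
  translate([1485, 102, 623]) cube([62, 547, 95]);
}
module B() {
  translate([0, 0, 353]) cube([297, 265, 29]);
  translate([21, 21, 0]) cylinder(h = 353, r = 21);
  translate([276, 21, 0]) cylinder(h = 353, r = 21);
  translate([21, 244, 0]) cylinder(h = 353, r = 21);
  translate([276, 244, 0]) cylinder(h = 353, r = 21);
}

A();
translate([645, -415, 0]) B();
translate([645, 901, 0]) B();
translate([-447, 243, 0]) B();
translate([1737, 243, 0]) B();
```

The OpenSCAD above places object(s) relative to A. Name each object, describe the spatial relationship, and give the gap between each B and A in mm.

A is a table. B is a stool. Four stools sit around the table at the −y, +y, −x, +x sides. The gap between each stool and the table is 150 mm.

Each stool's nearest face is 150 mm from the table's bounding box.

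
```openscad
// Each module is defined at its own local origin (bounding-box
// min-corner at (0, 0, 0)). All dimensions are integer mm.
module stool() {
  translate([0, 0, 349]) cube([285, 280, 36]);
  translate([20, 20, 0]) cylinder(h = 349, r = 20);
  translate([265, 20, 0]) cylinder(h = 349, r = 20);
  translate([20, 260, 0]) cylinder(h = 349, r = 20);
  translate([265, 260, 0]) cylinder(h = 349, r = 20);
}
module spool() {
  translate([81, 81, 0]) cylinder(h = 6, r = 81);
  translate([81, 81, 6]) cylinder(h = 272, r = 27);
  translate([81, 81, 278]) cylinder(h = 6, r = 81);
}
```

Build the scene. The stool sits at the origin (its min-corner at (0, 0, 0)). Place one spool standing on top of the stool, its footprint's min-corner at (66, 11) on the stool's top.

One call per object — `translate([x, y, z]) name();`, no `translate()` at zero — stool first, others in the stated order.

stool();
translate([66, 11, 385]) spool();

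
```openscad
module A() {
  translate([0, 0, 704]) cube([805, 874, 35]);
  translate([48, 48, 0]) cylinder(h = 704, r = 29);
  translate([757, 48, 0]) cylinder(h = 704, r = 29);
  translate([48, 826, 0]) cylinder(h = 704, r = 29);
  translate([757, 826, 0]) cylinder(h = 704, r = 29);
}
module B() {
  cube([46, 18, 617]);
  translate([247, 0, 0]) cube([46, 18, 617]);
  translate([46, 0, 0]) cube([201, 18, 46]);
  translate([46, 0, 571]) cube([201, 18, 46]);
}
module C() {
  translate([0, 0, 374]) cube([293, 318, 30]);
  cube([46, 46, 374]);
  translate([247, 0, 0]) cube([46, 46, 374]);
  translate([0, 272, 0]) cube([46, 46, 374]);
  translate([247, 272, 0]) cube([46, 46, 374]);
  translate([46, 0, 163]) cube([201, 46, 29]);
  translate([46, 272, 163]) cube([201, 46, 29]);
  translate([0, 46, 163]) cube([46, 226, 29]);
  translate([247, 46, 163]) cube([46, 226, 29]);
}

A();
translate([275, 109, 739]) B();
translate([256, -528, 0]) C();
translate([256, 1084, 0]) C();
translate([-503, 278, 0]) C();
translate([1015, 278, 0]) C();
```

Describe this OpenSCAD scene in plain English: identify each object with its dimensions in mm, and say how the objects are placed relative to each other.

A is a rectangular dining table. The top is 805×874×35 mm with its upper surface at z = 739 mm. It stands on four round legs of 58 mm diameter, each leg's bounding box inset 19 mm from the nearest pair of top edges, running from the floor to the underside of the top.

B is a rectangular picture frame lying in the x–z plane (depth along y). The opening is 201 mm wide (x) by 525 mm tall (z), surrounded by a border 46 mm wide on all four sides. The frame is 18 mm deep and is made of two full-height vertical stiles with two horizontal rails fitted between them.

C is a four-legged stool. The seat is 293×318 mm, 30 mm thick, top at z = 404 mm. It stands on four square legs, each 46×46 mm in cross-section, from z = 0 to the seat underside, each flush with a corner of the seat. Four stretchers, 46 mm wide and 29 mm tall, connect adjacent legs with their undersides at z = 163 mm, each running between the inner faces of the legs it joins and aligned with the legs' outer faces on the other axis.

The picture frame is on top of the table. Four stools sit around the table at the −y, +y, −x, +x sides.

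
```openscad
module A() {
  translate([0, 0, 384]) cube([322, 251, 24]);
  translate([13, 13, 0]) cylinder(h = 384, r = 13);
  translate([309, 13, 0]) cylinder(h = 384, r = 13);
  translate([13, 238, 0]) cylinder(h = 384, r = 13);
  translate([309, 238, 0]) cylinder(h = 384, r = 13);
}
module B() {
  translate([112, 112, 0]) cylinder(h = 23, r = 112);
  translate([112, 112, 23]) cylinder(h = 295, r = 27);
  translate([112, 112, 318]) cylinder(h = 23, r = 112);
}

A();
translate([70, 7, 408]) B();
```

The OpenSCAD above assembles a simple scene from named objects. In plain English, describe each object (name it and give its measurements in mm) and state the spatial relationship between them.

A is a simple wooden stool: a rectangular seat 322 mm (x) by 251 mm (y), 24 mm thick, top face at z = 408 mm, on four round legs, each 26 mm in diameter. The legs rest on z = 0, each leg's axis is inset half a diameter from the nearest pair of seat edges (so the leg's bounding box is flush with the corner).

B is a spool: two coaxial disc flanges of radius 112 mm and thickness 23 mm, joined by a core cylinder of radius 27 mm and height 295 mm. The lower flange rests on z = 0 and the three cylinders share a vertical axis.

The spool is on top of the stool.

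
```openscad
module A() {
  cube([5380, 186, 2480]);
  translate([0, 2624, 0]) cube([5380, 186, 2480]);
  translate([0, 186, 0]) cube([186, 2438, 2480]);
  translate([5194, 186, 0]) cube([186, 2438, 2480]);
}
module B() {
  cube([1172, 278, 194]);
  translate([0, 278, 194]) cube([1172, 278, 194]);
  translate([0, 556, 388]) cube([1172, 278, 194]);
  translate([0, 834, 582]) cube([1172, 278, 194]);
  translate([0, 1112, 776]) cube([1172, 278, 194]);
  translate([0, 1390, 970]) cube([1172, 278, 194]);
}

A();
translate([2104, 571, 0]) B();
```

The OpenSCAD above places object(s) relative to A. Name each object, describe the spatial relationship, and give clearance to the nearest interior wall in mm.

Clearances: x = 1918, y = 385; minimum 385 mm.

A is a house frame. B is a staircase. The staircase sits inside the house frame, centred. The clearance to the nearest interior wall is 385 mm.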